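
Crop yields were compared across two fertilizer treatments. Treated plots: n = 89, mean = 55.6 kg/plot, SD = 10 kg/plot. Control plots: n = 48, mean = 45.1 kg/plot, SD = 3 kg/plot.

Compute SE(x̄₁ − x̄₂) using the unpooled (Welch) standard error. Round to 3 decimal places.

1.145

Standard errors of each mean: 10/√89 = 1.0600 and 3/√48 = 0.4330.
SE(x̄₁ − x̄₂) = √(1.0600² + 0.4330²) = 1.1450 for independent samples with unequal variances.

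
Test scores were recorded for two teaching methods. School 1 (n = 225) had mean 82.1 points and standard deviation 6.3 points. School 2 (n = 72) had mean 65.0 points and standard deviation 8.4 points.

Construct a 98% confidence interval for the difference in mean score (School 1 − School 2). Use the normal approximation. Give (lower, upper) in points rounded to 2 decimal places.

(14.60, 19.60)

SE₁ = s₁/√n₁ = 6.3/√225 = 0.4200; SE₂ = 8.4/√72 = 0.9899.
Independent samples, unequal variances: SE_diff = √(SE₁² + SE₂²) = √(0.1764 + 0.97990201) = 1.0753.
z* = 2.326, so margin of error = 2.326 × 1.0753 = 2.5011.
Difference in means = 82.1 − 65.0 = 17.1000.
17.1000 ± 2.5011 → (14.60, 19.60).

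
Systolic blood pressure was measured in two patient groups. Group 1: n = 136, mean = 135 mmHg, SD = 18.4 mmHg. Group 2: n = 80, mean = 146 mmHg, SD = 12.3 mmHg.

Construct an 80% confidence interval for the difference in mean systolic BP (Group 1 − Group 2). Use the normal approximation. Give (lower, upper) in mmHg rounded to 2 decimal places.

Standard errors of each mean: 18.4/√136 = 1.5778 and 12.3/√80 = 1.3752.
SE(x̄₁ − x̄₂) = √(1.5778² + 1.3752²) = 2.0930 for independent samples with unequal variances.
With z* = 1.282, the margin is 1.282 × 2.0930 = 2.6832.
x̄₁ − x̄₂ = 135 − 146 = -11.0000; the interval is -11.0000 ± 2.6832 = (-13.68, -8.32).

(-13.68, -8.32)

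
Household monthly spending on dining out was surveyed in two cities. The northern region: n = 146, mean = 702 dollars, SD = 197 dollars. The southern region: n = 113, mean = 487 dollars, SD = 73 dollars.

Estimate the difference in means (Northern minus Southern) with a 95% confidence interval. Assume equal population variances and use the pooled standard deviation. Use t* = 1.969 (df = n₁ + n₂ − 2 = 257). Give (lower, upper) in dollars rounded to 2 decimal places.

Pooled variance s_p² = [145·197² + 112·73²] / (146+113−2) = 24218.4942, so s_p = 155.6229.
SE_diff = s_p·√(1/n₁ + 1/n₂) = 155.6229·√(1/146 + 1/113) = 19.4988.
t* = 1.969; margin = 1.969 × 19.4988 = 38.3931.
Difference = 702 − 487 = 215.0000.
215.0000 ± 38.3931 → (176.61, 253.39).

(176.61, 253.39)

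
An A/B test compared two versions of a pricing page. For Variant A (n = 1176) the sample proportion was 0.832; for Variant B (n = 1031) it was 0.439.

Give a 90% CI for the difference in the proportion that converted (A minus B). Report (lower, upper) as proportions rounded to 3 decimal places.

(0.362, 0.424)

The two standard errors are √(0.8320×0.1680/1176) = 0.01090 and √(0.4390×0.5610/1031) = 0.01546.
Because the samples are independent, SE_diff = √(0.01090² + 0.01546²) = 0.01892.
Using z* = 1.645 for 90%, ME = 1.645 × 0.01892 = 0.03112.
p̂₁ − p̂₂ = 0.3930; interval 0.3930 ± 0.03112 gives (0.362, 0.424).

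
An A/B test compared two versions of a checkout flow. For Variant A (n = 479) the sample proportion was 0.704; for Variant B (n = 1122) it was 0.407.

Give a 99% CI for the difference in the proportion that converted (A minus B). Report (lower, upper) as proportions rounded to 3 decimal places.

Each SE is √(p̂(1−p̂)/n): √(0.7040·0.2960/479) = 0.02086 and √(0.4070·0.5930/1122) = 0.01467.
SE(p̂₁ − p̂₂) = √(SE₁² + SE₂²) = √(0.0004351396 + 0.0002152089) = 0.02550, since the two samples are independent.
At 99% confidence z* = 2.576; margin = 2.576 × 0.02550 = 0.06569.
The difference is 0.7040 − 0.4070 = 0.2970, so the interval is 0.2970 ± 0.06569 = (0.231, 0.363).

(0.231, 0.363)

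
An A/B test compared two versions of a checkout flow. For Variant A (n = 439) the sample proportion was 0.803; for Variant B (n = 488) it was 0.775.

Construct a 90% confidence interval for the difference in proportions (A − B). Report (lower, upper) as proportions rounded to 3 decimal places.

Each SE is √(p̂(1−p̂)/n): √(0.8030·0.1970/439) = 0.01898 and √(0.7750·0.2250/488) = 0.01890.
SE(p̂₁ − p̂₂) = √(SE₁² + SE₂²) = √(0.0003602404 + 0.00035721) = 0.02679, since the two samples are independent.
At 90% confidence z* = 1.645; margin = 1.645 × 0.02679 = 0.04407.
The difference is 0.8030 − 0.7750 = 0.0280, so the interval is 0.0280 ± 0.04407 = (-0.016, 0.072).

(-0.016, 0.072)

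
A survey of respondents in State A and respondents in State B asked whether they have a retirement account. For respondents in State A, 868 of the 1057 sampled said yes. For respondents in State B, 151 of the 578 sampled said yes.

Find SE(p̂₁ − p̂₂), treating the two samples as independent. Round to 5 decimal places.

0.02174

p̂₁ = 868/1057 = 0.8212 and p̂₂ = 151/578 = 0.2612.
SE₁ = √(p̂₁(1−p̂₁)/n₁) = √(0.8212·0.1788/1057) = 0.01179; SE₂ = √(0.2612·0.7388/578) = 0.01827.
Independent samples: SE of the difference = √(SE₁² + SE₂²) = √(0.0001390041 + 0.0003337929) = 0.02174.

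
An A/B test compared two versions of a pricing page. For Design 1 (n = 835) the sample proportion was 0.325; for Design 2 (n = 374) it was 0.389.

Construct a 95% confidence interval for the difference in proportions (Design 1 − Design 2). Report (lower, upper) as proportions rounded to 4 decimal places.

(-0.1227, -0.0053)

SE₁ = √(p̂₁(1−p̂₁)/n₁) = √(0.3250·0.6750/835) = 0.01621; SE₂ = √(0.3890·0.6110/374) = 0.02521.
Independent samples: SE of the difference = √(SE₁² + SE₂²) = √(0.0002627641 + 0.0006355441) = 0.02997.
z* for 95% confidence is 1.960, so the margin of error is 1.960 × 0.02997 = 0.05874.
Point estimate p̂₁ − p̂₂ = 0.3250 − 0.3890 = -0.0640.
-0.0640 ± 0.05874 → (-0.1227, -0.0053).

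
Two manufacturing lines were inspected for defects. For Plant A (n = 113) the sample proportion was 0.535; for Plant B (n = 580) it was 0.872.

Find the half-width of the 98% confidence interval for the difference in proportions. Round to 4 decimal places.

0.1138

Each SE is √(p̂(1−p̂)/n): √(0.5350·0.4650/113) = 0.04692 and √(0.8720·0.1280/580) = 0.01387.
SE(p̂₁ − p̂₂) = √(SE₁² + SE₂²) = √(0.0022014864 + 0.0001923769) = 0.04893, since the two samples are independent.
At 98% confidence z* = 2.326; margin = 2.326 × 0.04893 = 0.11381.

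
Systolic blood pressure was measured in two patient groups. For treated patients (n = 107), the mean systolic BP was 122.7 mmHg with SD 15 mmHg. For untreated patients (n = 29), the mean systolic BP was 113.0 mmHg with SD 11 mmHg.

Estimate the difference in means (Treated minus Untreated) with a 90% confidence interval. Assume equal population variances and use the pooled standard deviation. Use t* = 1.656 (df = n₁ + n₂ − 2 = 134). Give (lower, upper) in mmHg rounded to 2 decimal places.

(4.76, 14.64)

s_p = √[((n₁−1)s₁² + (n₂−1)s₂²)/(n₁+n₂−2)] = √[(106·15² + 28·11²)/134] = 14.2572.
SE = 14.2572·√(1/107 + 1/29) = 2.9848.
With t* = 1.656, margin = 1.656 × 2.9848 = 4.9428.
x̄₁ − x̄₂ = 122.7 − 113.0 = 9.7000; interval 9.7000 ± 4.9428 = (4.76, 14.64).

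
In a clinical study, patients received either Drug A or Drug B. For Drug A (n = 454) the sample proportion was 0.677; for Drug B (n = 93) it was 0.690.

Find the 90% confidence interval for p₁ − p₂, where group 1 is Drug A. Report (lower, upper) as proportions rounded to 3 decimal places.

SE₁ = √(p̂₁(1−p̂₁)/n₁) = √(0.6770·0.3230/454) = 0.02195; SE₂ = √(0.6900·0.3100/93) = 0.04796.
Independent samples: SE of the difference = √(SE₁² + SE₂²) = √(0.0004818025 + 0.0023001616) = 0.05274.
z* for 90% confidence is 1.645, so the margin of error is 1.645 × 0.05274 = 0.08676.
Point estimate p̂₁ − p̂₂ = 0.6770 − 0.6900 = -0.0130.
-0.0130 ± 0.08676 → (-0.100, 0.074).

(-0.100, 0.074)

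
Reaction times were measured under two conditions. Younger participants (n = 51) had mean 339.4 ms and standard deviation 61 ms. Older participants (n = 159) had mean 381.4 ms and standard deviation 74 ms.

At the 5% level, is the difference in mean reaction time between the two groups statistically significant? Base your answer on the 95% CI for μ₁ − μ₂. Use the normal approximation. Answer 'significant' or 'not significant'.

significant

SE₁ = s₁/√n₁ = 61/√51 = 8.5417; SE₂ = 74/√159 = 5.8686.
Independent samples, unequal variances: SE_diff = √(SE₁² + SE₂²) = √(72.96063889 + 34.44046596) = 10.3635.
z* = 1.960, so margin of error = 1.960 × 10.3635 = 20.3125.
Difference in means = 339.4 − 381.4 = -42.0000.
-42.0000 ± 20.3125 → (-62.3125, -21.6875).
The interval (-62.3125, -21.6875) does not contain 0, so the difference is significant.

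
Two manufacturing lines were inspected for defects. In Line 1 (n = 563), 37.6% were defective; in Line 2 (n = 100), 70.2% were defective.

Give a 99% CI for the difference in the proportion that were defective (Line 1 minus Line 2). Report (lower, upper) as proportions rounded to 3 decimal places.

SE₁ = √(p̂₁(1−p̂₁)/n₁) = √(0.3760·0.6240/563) = 0.02041; SE₂ = √(0.7020·0.2980/100) = 0.04574.
Independent samples: SE of the difference = √(SE₁² + SE₂²) = √(0.0004165681 + 0.0020921476) = 0.05009.
z* for 99% confidence is 2.576, so the margin of error is 2.576 × 0.05009 = 0.12903.
Point estimate p̂₁ − p̂₂ = 0.3760 − 0.7020 = -0.3260.
-0.3260 ± 0.12903 → (-0.455, -0.197).

(-0.455, -0.197)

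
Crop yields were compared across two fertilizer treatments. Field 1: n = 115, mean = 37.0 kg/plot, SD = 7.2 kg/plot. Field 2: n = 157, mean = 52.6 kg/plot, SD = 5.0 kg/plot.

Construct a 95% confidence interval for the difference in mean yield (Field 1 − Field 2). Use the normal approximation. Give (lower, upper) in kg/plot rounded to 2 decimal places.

Standard errors of each mean: 7.2/√115 = 0.6714 and 5.0/√157 = 0.3990.
SE(x̄₁ − x̄₂) = √(0.6714² + 0.3990²) = 0.7810 for independent samples with unequal variances.
With z* = 1.960, the margin is 1.960 × 0.7810 = 1.5308.
x̄₁ − x̄₂ = 37.0 − 52.6 = -15.6000; the interval is -15.6000 ± 1.5308 = (-17.13, -14.07).

(-17.13, -14.07)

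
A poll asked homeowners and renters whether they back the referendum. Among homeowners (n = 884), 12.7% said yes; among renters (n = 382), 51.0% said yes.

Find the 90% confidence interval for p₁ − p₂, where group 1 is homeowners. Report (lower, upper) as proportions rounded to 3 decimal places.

SE₁ = √(p̂₁(1−p̂₁)/n₁) = √(0.1270·0.8730/884) = 0.01120; SE₂ = √(0.5100·0.4900/382) = 0.02558.
Independent samples: SE of the difference = √(SE₁² + SE₂²) = √(0.00012544 + 0.0006543364) = 0.02792.
z* for 90% confidence is 1.645, so the margin of error is 1.645 × 0.02792 = 0.04593.
Point estimate p̂₁ − p̂₂ = 0.1270 − 0.5100 = -0.3830.
-0.3830 ± 0.04593 → (-0.429, -0.337).

(-0.429, -0.337)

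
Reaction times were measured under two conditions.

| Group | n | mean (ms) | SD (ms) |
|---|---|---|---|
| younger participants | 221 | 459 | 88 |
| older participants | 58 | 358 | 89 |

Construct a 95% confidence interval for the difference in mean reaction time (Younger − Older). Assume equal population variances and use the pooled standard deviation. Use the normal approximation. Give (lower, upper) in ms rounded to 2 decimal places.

Pooled variance s_p² = [220·88² + 57·89²] / (221+58−2) = 7780.4224, so s_p = 88.2067.
SE_diff = s_p·√(1/n₁ + 1/n₂) = 88.2067·√(1/221 + 1/58) = 13.0135.
z* = 1.960; margin = 1.960 × 13.0135 = 25.5065.
Difference = 459 − 358 = 101.0000.
101.0000 ± 25.5065 → (75.49, 126.51).

(75.49, 126.51)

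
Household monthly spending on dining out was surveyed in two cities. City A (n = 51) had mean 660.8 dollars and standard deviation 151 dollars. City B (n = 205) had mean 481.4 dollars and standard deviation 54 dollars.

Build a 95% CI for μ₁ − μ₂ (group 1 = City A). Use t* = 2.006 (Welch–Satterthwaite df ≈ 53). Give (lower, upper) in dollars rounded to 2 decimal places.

SE₁ = s₁/√n₁ = 151/√51 = 21.1442; SE₂ = 54/√205 = 3.7715.
Independent samples, unequal variances: SE_diff = √(SE₁² + SE₂²) = √(447.07719364 + 14.22421225) = 21.4779.
t* = 2.006, so margin of error = 2.006 × 21.4779 = 43.0847.
Difference in means = 660.8 − 481.4 = 179.4000.
179.4000 ± 43.0847 → (136.32, 222.48).

(136.32, 222.48)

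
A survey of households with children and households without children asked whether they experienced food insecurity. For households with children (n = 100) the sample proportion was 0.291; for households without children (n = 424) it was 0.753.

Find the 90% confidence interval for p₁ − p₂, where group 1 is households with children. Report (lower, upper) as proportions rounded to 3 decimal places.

The two standard errors are √(0.2910×0.7090/100) = 0.04542 and √(0.7530×0.2470/424) = 0.02094.
Because the samples are independent, SE_diff = √(0.04542² + 0.02094²) = 0.05001.
Using z* = 1.645 for 90%, ME = 1.645 × 0.05001 = 0.08227.
p̂₁ − p̂₂ = -0.4620; interval -0.4620 ± 0.08227 gives (-0.544, -0.380).

(-0.544, -0.380)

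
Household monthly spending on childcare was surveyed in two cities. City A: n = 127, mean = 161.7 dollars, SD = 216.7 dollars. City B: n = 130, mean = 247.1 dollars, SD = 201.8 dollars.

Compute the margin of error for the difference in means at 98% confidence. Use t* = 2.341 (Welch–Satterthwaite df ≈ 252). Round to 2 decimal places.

61.18

Per-group SEs: s₁/√n₁ = 216.7/√127 = 19.2290, s₂/√n₂ = 201.8/√130 = 17.6990.
Unpooled SE of the difference: √(369.754441 + 313.254601) = 26.1344.
Margin of error = t* · SE = 2.341 × 26.1344 = 61.1806.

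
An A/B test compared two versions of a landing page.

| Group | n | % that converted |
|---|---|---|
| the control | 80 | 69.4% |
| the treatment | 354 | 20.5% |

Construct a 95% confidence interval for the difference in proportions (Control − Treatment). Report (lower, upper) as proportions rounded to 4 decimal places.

(0.3796, 0.5984)

Each SE is √(p̂(1−p̂)/n): √(0.6940·0.3060/80) = 0.05152 and √(0.2050·0.7950/354) = 0.02146.
SE(p̂₁ − p̂₂) = √(SE₁² + SE₂²) = √(0.0026543104 + 0.0004605316) = 0.05581, since the two samples are independent.
At 95% confidence z* = 1.960; margin = 1.960 × 0.05581 = 0.10939.
The difference is 0.6940 − 0.2050 = 0.4890, so the interval is 0.4890 ± 0.10939 = (0.3796, 0.5984).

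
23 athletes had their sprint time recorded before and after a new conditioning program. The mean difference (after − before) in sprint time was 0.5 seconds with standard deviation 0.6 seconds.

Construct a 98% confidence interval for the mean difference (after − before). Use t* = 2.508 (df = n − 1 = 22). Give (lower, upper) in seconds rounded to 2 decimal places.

This is a matched-pairs design, so SE = s_d/√n = 0.6/√23 = 0.1251.
Margin = 2.508 × 0.1251 = 0.3138; the interval is 0.5 ± 0.3138 = (0.19, 0.81).

(0.19, 0.81)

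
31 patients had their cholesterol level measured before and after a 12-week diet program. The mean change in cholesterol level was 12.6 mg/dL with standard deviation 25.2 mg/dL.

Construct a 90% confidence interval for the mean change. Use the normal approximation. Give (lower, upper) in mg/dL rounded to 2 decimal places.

(5.15, 20.05)

Paired design: SE = s_d/√n = 25.2/√31 = 4.5261.
z* = 1.645; margin of error = 1.645 × 4.5261 = 7.4454.
12.6 ± 7.4454 → (5.15, 20.05).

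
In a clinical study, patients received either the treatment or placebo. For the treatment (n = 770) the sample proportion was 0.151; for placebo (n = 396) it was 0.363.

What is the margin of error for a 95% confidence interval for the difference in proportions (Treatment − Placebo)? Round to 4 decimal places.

The two standard errors are √(0.1510×0.8490/770) = 0.01290 and √(0.3630×0.6370/396) = 0.02416.
Because the samples are independent, SE_diff = √(0.01290² + 0.02416²) = 0.02739.
Using z* = 1.960 for 95%, ME = 1.960 × 0.02739 = 0.05368.

0.0537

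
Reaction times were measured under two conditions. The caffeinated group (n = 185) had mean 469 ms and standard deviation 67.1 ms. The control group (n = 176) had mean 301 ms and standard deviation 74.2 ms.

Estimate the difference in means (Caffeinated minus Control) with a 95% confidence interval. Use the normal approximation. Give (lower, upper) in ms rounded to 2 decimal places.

(153.38, 182.62)

SE₁ = s₁/√n₁ = 67.1/√185 = 4.9333; SE₂ = 74.2/√176 = 5.5930.
Independent samples, unequal variances: SE_diff = √(SE₁² + SE₂²) = √(24.33744889 + 31.281649) = 7.4578.
z* = 1.960, so margin of error = 1.960 × 7.4578 = 14.6173.
Difference in means = 469 − 301 = 168.0000.
168.0000 ± 14.6173 → (153.38, 182.62).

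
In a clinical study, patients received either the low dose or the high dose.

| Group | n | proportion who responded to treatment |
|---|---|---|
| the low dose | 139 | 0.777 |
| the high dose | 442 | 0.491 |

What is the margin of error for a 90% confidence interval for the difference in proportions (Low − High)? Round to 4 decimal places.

0.0700

SE₁ = √(p̂₁(1−p̂₁)/n₁) = √(0.7770·0.2230/139) = 0.03531; SE₂ = √(0.4910·0.5090/442) = 0.02378.
Independent samples: SE of the difference = √(SE₁² + SE₂²) = √(0.0012467961 + 0.0005654884) = 0.04257.
z* for 90% confidence is 1.645, so the margin of error is 1.645 × 0.04257 = 0.07003.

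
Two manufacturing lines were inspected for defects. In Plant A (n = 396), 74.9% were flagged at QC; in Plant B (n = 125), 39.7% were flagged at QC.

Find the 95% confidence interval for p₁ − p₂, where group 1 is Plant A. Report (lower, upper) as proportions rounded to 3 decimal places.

Each SE is √(p̂(1−p̂)/n): √(0.7490·0.2510/396) = 0.02179 and √(0.3970·0.6030/125) = 0.04376.
SE(p̂₁ − p̂₂) = √(SE₁² + SE₂²) = √(0.0004748041 + 0.0019149376) = 0.04888, since the two samples are independent.
At 95% confidence z* = 1.960; margin = 1.960 × 0.04888 = 0.09580.
The difference is 0.7490 − 0.3970 = 0.3520, so the interval is 0.3520 ± 0.09580 = (0.256, 0.448).

(0.256, 0.448)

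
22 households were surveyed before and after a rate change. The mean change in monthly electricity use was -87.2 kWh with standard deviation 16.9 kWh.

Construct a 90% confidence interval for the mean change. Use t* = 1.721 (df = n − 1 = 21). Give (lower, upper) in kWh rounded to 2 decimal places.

(-93.40, -81.00)

Paired design: SE = s_d/√n = 16.9/√22 = 3.6031.
t* = 1.721; margin of error = 1.721 × 3.6031 = 6.2009.
-87.2 ± 6.2009 → (-93.40, -81.00).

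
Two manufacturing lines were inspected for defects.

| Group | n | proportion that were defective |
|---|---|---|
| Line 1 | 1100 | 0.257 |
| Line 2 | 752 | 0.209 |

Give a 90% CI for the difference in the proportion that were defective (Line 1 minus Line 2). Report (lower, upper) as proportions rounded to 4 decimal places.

(0.0154, 0.0806)

SE₁ = √(p̂₁(1−p̂₁)/n₁) = √(0.2570·0.7430/1100) = 0.01318; SE₂ = √(0.2090·0.7910/752) = 0.01483.
Independent samples: SE of the difference = √(SE₁² + SE₂²) = √(0.0001737124 + 0.0002199289) = 0.01984.
z* for 90% confidence is 1.645, so the margin of error is 1.645 × 0.01984 = 0.03264.
Point estimate p̂₁ − p̂₂ = 0.2570 − 0.2090 = 0.0480.
0.0480 ± 0.03264 → (0.0154, 0.0806).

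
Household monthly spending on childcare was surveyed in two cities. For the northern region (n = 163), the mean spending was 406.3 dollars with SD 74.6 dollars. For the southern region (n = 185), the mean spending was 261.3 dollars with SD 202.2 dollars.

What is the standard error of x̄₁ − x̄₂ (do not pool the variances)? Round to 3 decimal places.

SE₁ = s₁/√n₁ = 74.6/√163 = 5.8431; SE₂ = 202.2/√185 = 14.8660.
Independent samples, unequal variances: SE_diff = √(SE₁² + SE₂²) = √(34.14181761 + 220.997956) = 15.9731.

15.973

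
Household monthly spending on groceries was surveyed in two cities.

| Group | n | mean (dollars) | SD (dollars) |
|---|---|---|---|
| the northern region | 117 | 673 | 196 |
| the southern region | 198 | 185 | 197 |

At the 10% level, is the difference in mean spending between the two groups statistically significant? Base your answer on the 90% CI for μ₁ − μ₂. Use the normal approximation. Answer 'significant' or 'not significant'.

Standard errors of each mean: 196/√117 = 18.1202 and 197/√198 = 14.0002.
SE(x̄₁ − x̄₂) = √(18.1202² + 14.0002²) = 22.8986 for independent samples with unequal variances.
With z* = 1.645, the margin is 1.645 × 22.8986 = 37.6682.
x̄₁ − x̄₂ = 673 − 185 = 488.0000; the interval is 488.0000 ± 37.6682 = (450.3318, 525.6682).
The interval (450.3318, 525.6682) does not contain 0, so the difference is significant.

significant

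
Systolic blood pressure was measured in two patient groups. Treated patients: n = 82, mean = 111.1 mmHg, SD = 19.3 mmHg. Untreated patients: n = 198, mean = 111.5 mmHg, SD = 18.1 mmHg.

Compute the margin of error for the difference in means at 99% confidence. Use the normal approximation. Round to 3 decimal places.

6.413

SE₁ = s₁/√n₁ = 19.3/√82 = 2.1313; SE₂ = 18.1/√198 = 1.2863.
Independent samples, unequal variances: SE_diff = √(SE₁² + SE₂²) = √(4.54243969 + 1.65456769) = 2.4894.
z* = 2.576, so margin of error = 2.576 × 2.4894 = 6.4127.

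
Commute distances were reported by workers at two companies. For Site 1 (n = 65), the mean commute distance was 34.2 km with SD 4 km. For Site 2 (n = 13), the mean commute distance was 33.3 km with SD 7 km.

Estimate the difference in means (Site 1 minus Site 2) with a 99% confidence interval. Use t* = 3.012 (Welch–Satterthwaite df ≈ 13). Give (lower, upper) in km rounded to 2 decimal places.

SE₁ = s₁/√n₁ = 4/√65 = 0.4961; SE₂ = 7/√13 = 1.9415.
Independent samples, unequal variances: SE_diff = √(SE₁² + SE₂²) = √(0.24611521 + 3.76942225) = 2.0039.
t* = 3.012, so margin of error = 3.012 × 2.0039 = 6.0357.
Difference in means = 34.2 − 33.3 = 0.9000.
0.9000 ± 6.0357 → (-5.14, 6.94).

(-5.14, 6.94)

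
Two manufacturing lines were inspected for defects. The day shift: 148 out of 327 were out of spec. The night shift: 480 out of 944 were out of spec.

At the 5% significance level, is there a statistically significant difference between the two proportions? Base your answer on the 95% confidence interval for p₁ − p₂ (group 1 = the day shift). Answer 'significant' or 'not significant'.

First, p̂₁ = 148/327 = 0.4526; p̂₂ = 480/944 = 0.5085.
The two standard errors are √(0.4526×0.5474/327) = 0.02753 and √(0.5085×0.4915/944) = 0.01627.
Because the samples are independent, SE_diff = √(0.02753² + 0.01627²) = 0.03198.
Using z* = 1.960 for 95%, ME = 1.960 × 0.03198 = 0.06268.
p̂₁ − p̂₂ = -0.0559; interval -0.0559 ± 0.06268 gives (-0.11858, 0.00678).
The interval (-0.11858, 0.00678) contains 0, so the difference is not significant.

not significant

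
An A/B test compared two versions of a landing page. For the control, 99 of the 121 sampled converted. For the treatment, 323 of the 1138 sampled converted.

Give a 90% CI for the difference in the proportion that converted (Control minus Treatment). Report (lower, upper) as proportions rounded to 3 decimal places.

First, p̂₁ = 99/121 = 0.8182; p̂₂ = 323/1138 = 0.2838.
The two standard errors are √(0.8182×0.1818/121) = 0.03506 and √(0.2838×0.7162/1138) = 0.01336.
Because the samples are independent, SE_diff = √(0.03506² + 0.01336²) = 0.03752.
Using z* = 1.645 for 90%, ME = 1.645 × 0.03752 = 0.06172.
p̂₁ − p̂₂ = 0.5344; interval 0.5344 ± 0.06172 gives (0.473, 0.596).

(0.473, 0.596)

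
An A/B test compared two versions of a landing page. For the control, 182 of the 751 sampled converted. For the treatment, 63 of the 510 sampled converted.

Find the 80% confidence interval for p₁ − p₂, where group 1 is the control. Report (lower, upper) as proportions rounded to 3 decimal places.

First, p̂₁ = 182/751 = 0.2423; p̂₂ = 63/510 = 0.1235.
The two standard errors are √(0.2423×0.7577/751) = 0.01564 and √(0.1235×0.8765/510) = 0.01457.
Because the samples are independent, SE_diff = √(0.01564² + 0.01457²) = 0.02138.
Using z* = 1.282 for 80%, ME = 1.282 × 0.02138 = 0.02741.
p̂₁ − p̂₂ = 0.1188; interval 0.1188 ± 0.02741 gives (0.091, 0.146).

(0.091, 0.146)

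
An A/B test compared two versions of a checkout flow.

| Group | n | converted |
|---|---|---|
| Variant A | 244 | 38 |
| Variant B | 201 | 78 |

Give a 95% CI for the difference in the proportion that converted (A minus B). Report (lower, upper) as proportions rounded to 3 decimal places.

(-0.314, -0.151)

p̂₁ = 38/244 = 0.1557 and p̂₂ = 78/201 = 0.3881.
SE₁ = √(p̂₁(1−p̂₁)/n₁) = √(0.1557·0.8443/244) = 0.02321; SE₂ = √(0.3881·0.6119/201) = 0.03437.
Independent samples: SE of the difference = √(SE₁² + SE₂²) = √(0.0005387041 + 0.0011812969) = 0.04147.
z* for 95% confidence is 1.960, so the margin of error is 1.960 × 0.04147 = 0.08128.
Point estimate p̂₁ − p̂₂ = 0.1557 − 0.3881 = -0.2324.
-0.2324 ± 0.08128 → (-0.314, -0.151).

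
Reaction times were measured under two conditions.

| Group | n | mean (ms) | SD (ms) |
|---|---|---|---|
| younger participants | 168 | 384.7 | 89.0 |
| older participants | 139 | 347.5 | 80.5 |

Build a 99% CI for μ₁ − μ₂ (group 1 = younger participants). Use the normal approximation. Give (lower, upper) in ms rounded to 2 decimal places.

Standard errors of each mean: 89.0/√168 = 6.8665 and 80.5/√139 = 6.8279.
SE(x̄₁ − x̄₂) = √(6.8665² + 6.8279²) = 9.6834 for independent samples with unequal variances.
With z* = 2.576, the margin is 2.576 × 9.6834 = 24.9444.
x̄₁ − x̄₂ = 384.7 − 347.5 = 37.2000; the interval is 37.2000 ± 24.9444 = (12.26, 62.14).

(12.26, 62.14)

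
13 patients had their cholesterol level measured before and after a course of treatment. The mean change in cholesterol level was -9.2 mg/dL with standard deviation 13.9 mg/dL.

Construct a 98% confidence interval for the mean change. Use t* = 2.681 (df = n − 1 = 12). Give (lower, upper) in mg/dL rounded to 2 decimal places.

(-19.54, 1.14)

Paired design: SE = s_d/√n = 13.9/√13 = 3.8552.
t* = 2.681; margin of error = 2.681 × 3.8552 = 10.3358.
-9.2 ± 10.3358 → (-19.54, 1.14).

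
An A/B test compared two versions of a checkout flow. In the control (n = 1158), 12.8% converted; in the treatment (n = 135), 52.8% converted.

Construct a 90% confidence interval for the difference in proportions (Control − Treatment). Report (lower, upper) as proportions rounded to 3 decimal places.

Each SE is √(p̂(1−p̂)/n): √(0.1280·0.8720/1158) = 0.00982 and √(0.5280·0.4720/135) = 0.04297.
SE(p̂₁ − p̂₂) = √(SE₁² + SE₂²) = √(0.0000964324 + 0.0018464209) = 0.04408, since the two samples are independent.
At 90% confidence z* = 1.645; margin = 1.645 × 0.04408 = 0.07251.
The difference is 0.1280 − 0.5280 = -0.4000, so the interval is -0.4000 ± 0.07251 = (-0.473, -0.327).

(-0.473, -0.327)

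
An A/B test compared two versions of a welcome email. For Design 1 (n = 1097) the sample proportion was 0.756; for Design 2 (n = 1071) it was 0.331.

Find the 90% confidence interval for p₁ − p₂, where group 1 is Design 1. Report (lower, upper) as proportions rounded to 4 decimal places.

Each SE is √(p̂(1−p̂)/n): √(0.7560·0.2440/1097) = 0.01297 and √(0.3310·0.6690/1071) = 0.01438.
SE(p̂₁ − p̂₂) = √(SE₁² + SE₂²) = √(0.0001682209 + 0.0002067844) = 0.01937, since the two samples are independent.
At 90% confidence z* = 1.645; margin = 1.645 × 0.01937 = 0.03186.
The difference is 0.7560 − 0.3310 = 0.4250, so the interval is 0.4250 ± 0.03186 = (0.3931, 0.4569).

(0.3931, 0.4569)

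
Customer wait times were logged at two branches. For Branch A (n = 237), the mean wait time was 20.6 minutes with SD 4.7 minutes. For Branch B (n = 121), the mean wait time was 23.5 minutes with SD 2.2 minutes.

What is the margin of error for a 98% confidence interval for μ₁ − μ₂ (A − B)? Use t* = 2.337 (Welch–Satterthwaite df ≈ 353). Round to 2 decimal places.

0.85

SE₁ = s₁/√n₁ = 4.7/√237 = 0.3053; SE₂ = 2.2/√121 = 0.2000.
Independent samples, unequal variances: SE_diff = √(SE₁² + SE₂²) = √(0.09320809 + 0.04) = 0.3650.
t* = 2.337, so margin of error = 2.337 × 0.3650 = 0.8530.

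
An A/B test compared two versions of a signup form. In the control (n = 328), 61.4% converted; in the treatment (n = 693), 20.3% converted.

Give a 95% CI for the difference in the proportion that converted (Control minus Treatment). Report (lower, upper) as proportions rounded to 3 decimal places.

Each SE is √(p̂(1−p̂)/n): √(0.6140·0.3860/328) = 0.02688 and √(0.2030·0.7970/693) = 0.01528.
SE(p̂₁ − p̂₂) = √(SE₁² + SE₂²) = √(0.0007225344 + 0.0002334784) = 0.03092, since the two samples are independent.
At 95% confidence z* = 1.960; margin = 1.960 × 0.03092 = 0.06060.
The difference is 0.6140 − 0.2030 = 0.4110, so the interval is 0.4110 ± 0.06060 = (0.350, 0.472).

(0.350, 0.472)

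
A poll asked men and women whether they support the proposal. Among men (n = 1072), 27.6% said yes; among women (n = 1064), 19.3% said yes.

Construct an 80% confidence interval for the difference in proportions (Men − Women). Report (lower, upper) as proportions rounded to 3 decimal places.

(0.060, 0.106)

The two standard errors are √(0.2760×0.7240/1072) = 0.01365 and √(0.1930×0.8070/1064) = 0.01210.
Because the samples are independent, SE_diff = √(0.01365² + 0.01210²) = 0.01824.
Using z* = 1.282 for 80%, ME = 1.282 × 0.01824 = 0.02338.
p̂₁ − p̂₂ = 0.0830; interval 0.0830 ± 0.02338 gives (0.060, 0.106).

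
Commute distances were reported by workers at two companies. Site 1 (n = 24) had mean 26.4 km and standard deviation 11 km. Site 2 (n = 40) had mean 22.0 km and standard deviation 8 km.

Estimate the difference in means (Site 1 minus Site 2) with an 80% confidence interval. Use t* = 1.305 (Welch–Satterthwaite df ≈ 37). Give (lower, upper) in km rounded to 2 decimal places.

(1.04, 7.76)

SE₁ = s₁/√n₁ = 11/√24 = 2.2454; SE₂ = 8/√40 = 1.2649.
Independent samples, unequal variances: SE_diff = √(SE₁² + SE₂²) = √(5.04182116 + 1.59997201) = 2.5772.
t* = 1.305, so margin of error = 1.305 × 2.5772 = 3.3632.
Difference in means = 26.4 − 22.0 = 4.4000.
4.4000 ± 3.3632 → (1.04, 7.76).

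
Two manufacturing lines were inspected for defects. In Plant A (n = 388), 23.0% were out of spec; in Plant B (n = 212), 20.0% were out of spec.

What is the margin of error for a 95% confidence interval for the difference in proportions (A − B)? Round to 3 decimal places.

Each SE is √(p̂(1−p̂)/n): √(0.2300·0.7700/388) = 0.02136 and √(0.2000·0.8000/212) = 0.02747.
SE(p̂₁ − p̂₂) = √(SE₁² + SE₂²) = √(0.0004562496 + 0.0007546009) = 0.03480, since the two samples are independent.
At 95% confidence z* = 1.960; margin = 1.960 × 0.03480 = 0.06821.

0.068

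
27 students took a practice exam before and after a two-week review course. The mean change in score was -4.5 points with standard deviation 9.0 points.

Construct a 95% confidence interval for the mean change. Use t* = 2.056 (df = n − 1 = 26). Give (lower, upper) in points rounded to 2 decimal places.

(-8.06, -0.94)

Paired design: SE = s_d/√n = 9.0/√27 = 1.7321.
t* = 2.056; margin of error = 2.056 × 1.7321 = 3.5612.
-4.5 ± 3.5612 → (-8.06, -0.94).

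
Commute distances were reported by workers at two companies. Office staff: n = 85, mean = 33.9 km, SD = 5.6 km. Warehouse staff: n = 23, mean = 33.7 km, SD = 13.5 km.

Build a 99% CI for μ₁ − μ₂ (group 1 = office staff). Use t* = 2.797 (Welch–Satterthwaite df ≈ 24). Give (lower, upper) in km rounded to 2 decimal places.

(-7.85, 8.25)

Standard errors of each mean: 5.6/√85 = 0.6074 and 13.5/√23 = 2.8149.
SE(x̄₁ − x̄₂) = √(0.6074² + 2.8149²) = 2.8797 for independent samples with unequal variances.
With t* = 2.797, the margin is 2.797 × 2.8797 = 8.0545.
x̄₁ − x̄₂ = 33.9 − 33.7 = 0.2000; the interval is 0.2000 ± 8.0545 = (-7.85, 8.25).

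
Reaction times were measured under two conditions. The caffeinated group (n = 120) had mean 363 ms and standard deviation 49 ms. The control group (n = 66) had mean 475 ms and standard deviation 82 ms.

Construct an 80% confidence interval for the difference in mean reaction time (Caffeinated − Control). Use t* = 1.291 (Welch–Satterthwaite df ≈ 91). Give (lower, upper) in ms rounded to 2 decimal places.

(-126.25, -97.75)

Per-group SEs: s₁/√n₁ = 49/√120 = 4.4731, s₂/√n₂ = 82/√66 = 10.0935.
Unpooled SE of the difference: √(20.00862361 + 101.87874225) = 11.0403.
Margin of error = t* · SE = 1.291 × 11.0403 = 14.2530.
x̄₁ − x̄₂ = 363 − 475 = -112.0000.
CI: -112.0000 ± 14.2530 = (-126.25, -97.75).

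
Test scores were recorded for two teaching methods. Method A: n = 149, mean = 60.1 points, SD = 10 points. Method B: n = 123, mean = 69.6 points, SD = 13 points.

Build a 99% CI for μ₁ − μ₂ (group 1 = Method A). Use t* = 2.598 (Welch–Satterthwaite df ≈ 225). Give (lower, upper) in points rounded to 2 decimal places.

(-13.22, -5.78)

SE₁ = s₁/√n₁ = 10/√149 = 0.8192; SE₂ = 13/√123 = 1.1722.
Independent samples, unequal variances: SE_diff = √(SE₁² + SE₂²) = √(0.67108864 + 1.37405284) = 1.4301.
t* = 2.598, so margin of error = 2.598 × 1.4301 = 3.7154.
Difference in means = 60.1 − 69.6 = -9.5000.
-9.5000 ± 3.7154 → (-13.22, -5.78).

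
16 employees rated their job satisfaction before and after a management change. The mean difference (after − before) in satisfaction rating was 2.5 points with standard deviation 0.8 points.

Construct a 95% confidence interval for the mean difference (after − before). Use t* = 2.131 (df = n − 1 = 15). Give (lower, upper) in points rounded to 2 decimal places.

(2.07, 2.93)

This is a matched-pairs design, so SE = s_d/√n = 0.8/√16 = 0.2000.
Margin = 2.131 × 0.2000 = 0.4262; the interval is 2.5 ± 0.4262 = (2.07, 2.93).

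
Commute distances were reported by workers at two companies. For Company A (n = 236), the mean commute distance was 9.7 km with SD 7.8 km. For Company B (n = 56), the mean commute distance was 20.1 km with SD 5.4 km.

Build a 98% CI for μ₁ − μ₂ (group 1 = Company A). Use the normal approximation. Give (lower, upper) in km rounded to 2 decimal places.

(-12.45, -8.35)

Per-group SEs: s₁/√n₁ = 7.8/√236 = 0.5077, s₂/√n₂ = 5.4/√56 = 0.7216.
Unpooled SE of the difference: √(0.25775929 + 0.52070656) = 0.8823.
Margin of error = z* · SE = 2.326 × 0.8823 = 2.0522.
x̄₁ − x̄₂ = 9.7 − 20.1 = -10.4000.
CI: -10.4000 ± 2.0522 = (-12.45, -8.35).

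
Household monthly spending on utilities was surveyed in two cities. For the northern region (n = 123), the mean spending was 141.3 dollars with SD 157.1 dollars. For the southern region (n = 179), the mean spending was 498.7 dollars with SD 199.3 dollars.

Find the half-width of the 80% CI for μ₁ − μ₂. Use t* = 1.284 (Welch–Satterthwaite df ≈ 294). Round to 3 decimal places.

Per-group SEs: s₁/√n₁ = 157.1/√123 = 14.1652, s₂/√n₂ = 199.3/√179 = 14.8964.
Unpooled SE of the difference: √(200.65289104 + 221.90273296) = 20.5562.
Margin of error = t* · SE = 1.284 × 20.5562 = 26.3942.

26.394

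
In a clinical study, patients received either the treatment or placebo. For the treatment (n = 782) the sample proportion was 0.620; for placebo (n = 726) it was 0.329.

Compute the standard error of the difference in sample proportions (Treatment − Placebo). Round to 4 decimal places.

0.0246

SE₁ = √(p̂₁(1−p̂₁)/n₁) = √(0.6200·0.3800/782) = 0.01736; SE₂ = √(0.3290·0.6710/726) = 0.01744.
Independent samples: SE of the difference = √(SE₁² + SE₂²) = √(0.0003013696 + 0.0003041536) = 0.02461.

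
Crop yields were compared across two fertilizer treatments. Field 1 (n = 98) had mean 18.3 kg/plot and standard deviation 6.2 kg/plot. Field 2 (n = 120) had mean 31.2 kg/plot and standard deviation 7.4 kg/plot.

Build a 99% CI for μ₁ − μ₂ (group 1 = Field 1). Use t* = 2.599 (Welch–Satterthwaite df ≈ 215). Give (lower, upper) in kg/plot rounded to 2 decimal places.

(-15.29, -10.51)

Standard errors of each mean: 6.2/√98 = 0.6263 and 7.4/√120 = 0.6755.
SE(x̄₁ − x̄₂) = √(0.6263² + 0.6755²) = 0.9212 for independent samples with unequal variances.
With t* = 2.599, the margin is 2.599 × 0.9212 = 2.3942.
x̄₁ − x̄₂ = 18.3 − 31.2 = -12.9000; the interval is -12.9000 ± 2.3942 = (-15.29, -10.51).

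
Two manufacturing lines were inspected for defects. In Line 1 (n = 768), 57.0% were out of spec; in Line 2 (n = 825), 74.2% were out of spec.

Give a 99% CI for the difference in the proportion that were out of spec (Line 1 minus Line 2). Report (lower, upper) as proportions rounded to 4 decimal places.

SE₁ = √(p̂₁(1−p̂₁)/n₁) = √(0.5700·0.4300/768) = 0.01786; SE₂ = √(0.7420·0.2580/825) = 0.01523.
Independent samples: SE of the difference = √(SE₁² + SE₂²) = √(0.0003189796 + 0.0002319529) = 0.02347.
z* for 99% confidence is 2.576, so the margin of error is 2.576 × 0.02347 = 0.06046.
Point estimate p̂₁ − p̂₂ = 0.5700 − 0.7420 = -0.1720.
-0.1720 ± 0.06046 → (-0.2325, -0.1115).

(-0.2325, -0.1115)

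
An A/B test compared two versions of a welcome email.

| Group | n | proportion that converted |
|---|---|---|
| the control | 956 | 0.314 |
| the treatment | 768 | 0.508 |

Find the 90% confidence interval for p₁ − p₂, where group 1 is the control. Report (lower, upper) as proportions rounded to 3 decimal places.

The two standard errors are √(0.3140×0.6860/956) = 0.01501 and √(0.5080×0.4920/768) = 0.01804.
Because the samples are independent, SE_diff = √(0.01501² + 0.01804²) = 0.02347.
Using z* = 1.645 for 90%, ME = 1.645 × 0.02347 = 0.03861.
p̂₁ − p̂₂ = -0.1940; interval -0.1940 ± 0.03861 gives (-0.233, -0.155).

(-0.233, -0.155)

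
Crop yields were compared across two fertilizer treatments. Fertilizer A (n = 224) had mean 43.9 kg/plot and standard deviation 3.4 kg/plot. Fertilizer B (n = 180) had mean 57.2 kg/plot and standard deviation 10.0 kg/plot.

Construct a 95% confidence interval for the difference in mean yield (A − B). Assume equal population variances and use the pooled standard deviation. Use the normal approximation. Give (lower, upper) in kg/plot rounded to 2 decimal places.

Pooled variance s_p² = [223·3.4² + 179·10.0²] / (224+180−2) = 50.9400, so s_p = 7.1372.
SE_diff = s_p·√(1/n₁ + 1/n₂) = 7.1372·√(1/224 + 1/180) = 0.7144.
z* = 1.960; margin = 1.960 × 0.7144 = 1.4002.
Difference = 43.9 − 57.2 = -13.3000.
-13.3000 ± 1.4002 → (-14.70, -11.90).

(-14.70, -11.90)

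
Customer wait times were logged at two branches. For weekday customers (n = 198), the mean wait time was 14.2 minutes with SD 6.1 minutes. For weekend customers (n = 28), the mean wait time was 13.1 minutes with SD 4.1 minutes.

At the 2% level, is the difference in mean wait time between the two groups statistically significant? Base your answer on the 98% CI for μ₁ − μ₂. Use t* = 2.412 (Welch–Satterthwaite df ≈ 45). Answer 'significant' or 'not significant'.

Standard errors of each mean: 6.1/√198 = 0.4335 and 4.1/√28 = 0.7748.
SE(x̄₁ − x̄₂) = √(0.4335² + 0.7748²) = 0.8878 for independent samples with unequal variances.
With t* = 2.412, the margin is 2.412 × 0.8878 = 2.1414.
x̄₁ − x̄₂ = 14.2 − 13.1 = 1.1000; the interval is 1.1000 ± 2.1414 = (-1.0414, 3.2414).
The interval (-1.0414, 3.2414) contains 0, so the difference is not significant.

not significant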